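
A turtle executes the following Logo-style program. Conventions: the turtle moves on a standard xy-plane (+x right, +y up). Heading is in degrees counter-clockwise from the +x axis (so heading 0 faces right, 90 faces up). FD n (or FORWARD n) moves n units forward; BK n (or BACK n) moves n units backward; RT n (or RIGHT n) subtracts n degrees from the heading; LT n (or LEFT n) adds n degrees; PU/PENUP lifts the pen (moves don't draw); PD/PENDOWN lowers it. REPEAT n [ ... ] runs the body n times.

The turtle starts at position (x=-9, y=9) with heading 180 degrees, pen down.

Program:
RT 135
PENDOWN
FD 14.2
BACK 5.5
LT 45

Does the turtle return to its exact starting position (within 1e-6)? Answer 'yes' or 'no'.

Executing turtle program step by step:
Start: pos=(-9,9), heading=180, pen down
RT 135: heading 180 -> 45
PD: pen down
FD 14.2: (-9,9) -> (1.041,19.041) [heading=45, draw]
BK 5.5: (1.041,19.041) -> (-2.848,15.152) [heading=45, draw]
LT 45: heading 45 -> 90
Final: pos=(-2.848,15.152), heading=90, 2 segment(s) drawn

Start position: (-9, 9)
Final position: (-2.848, 15.152)
Distance = 8.7; >= 1e-6 -> NOT closed

Answer: no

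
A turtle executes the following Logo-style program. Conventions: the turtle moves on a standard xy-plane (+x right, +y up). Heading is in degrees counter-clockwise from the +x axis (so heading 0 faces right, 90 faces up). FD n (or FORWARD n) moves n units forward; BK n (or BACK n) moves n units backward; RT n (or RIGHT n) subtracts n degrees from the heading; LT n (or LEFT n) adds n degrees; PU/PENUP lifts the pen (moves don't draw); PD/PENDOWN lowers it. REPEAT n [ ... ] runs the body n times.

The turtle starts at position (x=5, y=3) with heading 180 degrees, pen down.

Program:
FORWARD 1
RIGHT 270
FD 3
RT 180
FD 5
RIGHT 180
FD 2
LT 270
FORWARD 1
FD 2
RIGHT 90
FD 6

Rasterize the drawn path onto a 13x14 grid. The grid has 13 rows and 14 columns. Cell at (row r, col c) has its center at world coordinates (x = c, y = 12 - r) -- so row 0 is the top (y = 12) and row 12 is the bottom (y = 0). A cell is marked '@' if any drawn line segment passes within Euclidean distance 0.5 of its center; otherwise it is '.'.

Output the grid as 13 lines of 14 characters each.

Segment 0: (5,3) -> (4,3)
Segment 1: (4,3) -> (4,0)
Segment 2: (4,0) -> (4,5)
Segment 3: (4,5) -> (4,3)
Segment 4: (4,3) -> (3,3)
Segment 5: (3,3) -> (1,3)
Segment 6: (1,3) -> (1,9)

Answer: ..............
..............
..............
.@............
.@............
.@............
.@............
.@..@.........
.@..@.........
.@@@@@........
....@.........
....@.........
....@.........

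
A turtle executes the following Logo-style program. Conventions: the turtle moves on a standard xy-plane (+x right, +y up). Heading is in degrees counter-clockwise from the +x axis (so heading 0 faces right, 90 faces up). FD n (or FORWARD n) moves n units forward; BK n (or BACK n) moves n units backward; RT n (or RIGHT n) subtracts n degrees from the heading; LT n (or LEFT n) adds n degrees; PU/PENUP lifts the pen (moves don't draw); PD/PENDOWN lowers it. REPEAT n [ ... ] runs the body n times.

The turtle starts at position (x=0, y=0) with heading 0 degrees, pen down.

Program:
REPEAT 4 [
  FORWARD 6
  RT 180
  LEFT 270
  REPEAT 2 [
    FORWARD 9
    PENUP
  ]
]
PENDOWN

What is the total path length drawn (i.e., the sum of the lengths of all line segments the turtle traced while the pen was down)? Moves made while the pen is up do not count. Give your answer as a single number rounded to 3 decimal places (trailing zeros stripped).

Answer: 15

Derivation:
Executing turtle program step by step:
Start: pos=(0,0), heading=0, pen down
REPEAT 4 [
  -- iteration 1/4 --
  FD 6: (0,0) -> (6,0) [heading=0, draw]
  RT 180: heading 0 -> 180
  LT 270: heading 180 -> 90
  REPEAT 2 [
    -- iteration 1/2 --
    FD 9: (6,0) -> (6,9) [heading=90, draw]
    PU: pen up
    -- iteration 2/2 --
    FD 9: (6,9) -> (6,18) [heading=90, move]
    PU: pen up
  ]
  -- iteration 2/4 --
  FD 6: (6,18) -> (6,24) [heading=90, move]
  RT 180: heading 90 -> 270
  LT 270: heading 270 -> 180
  REPEAT 2 [
    -- iteration 1/2 --
    FD 9: (6,24) -> (-3,24) [heading=180, move]
    PU: pen up
    -- iteration 2/2 --
    FD 9: (-3,24) -> (-12,24) [heading=180, move]
    PU: pen up
  ]
  -- iteration 3/4 --
  FD 6: (-12,24) -> (-18,24) [heading=180, move]
  RT 180: heading 180 -> 0
  LT 270: heading 0 -> 270
  REPEAT 2 [
    -- iteration 1/2 --
    FD 9: (-18,24) -> (-18,15) [heading=270, move]
    PU: pen up
    -- iteration 2/2 --
    FD 9: (-18,15) -> (-18,6) [heading=270, move]
    PU: pen up
  ]
  -- iteration 4/4 --
  FD 6: (-18,6) -> (-18,0) [heading=270, move]
  RT 180: heading 270 -> 90
  LT 270: heading 90 -> 0
  REPEAT 2 [
    -- iteration 1/2 --
    FD 9: (-18,0) -> (-9,0) [heading=0, move]
    PU: pen up
    -- iteration 2/2 --
    FD 9: (-9,0) -> (0,0) [heading=0, move]
    PU: pen up
  ]
]
PD: pen down
Final: pos=(0,0), heading=0, 2 segment(s) drawn

Segment lengths:
  seg 1: (0,0) -> (6,0), length = 6
  seg 2: (6,0) -> (6,9), length = 9
Total = 15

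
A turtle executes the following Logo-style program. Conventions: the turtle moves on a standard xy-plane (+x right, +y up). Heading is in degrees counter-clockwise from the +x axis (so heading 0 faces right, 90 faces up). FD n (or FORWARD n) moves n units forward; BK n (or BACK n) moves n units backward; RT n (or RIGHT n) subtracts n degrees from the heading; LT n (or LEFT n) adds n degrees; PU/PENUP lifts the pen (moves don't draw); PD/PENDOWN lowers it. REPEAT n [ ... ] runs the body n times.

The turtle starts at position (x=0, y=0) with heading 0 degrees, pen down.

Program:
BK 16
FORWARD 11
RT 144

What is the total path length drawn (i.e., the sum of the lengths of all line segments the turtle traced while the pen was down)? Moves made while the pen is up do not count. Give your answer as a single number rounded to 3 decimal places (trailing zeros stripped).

Executing turtle program step by step:
Start: pos=(0,0), heading=0, pen down
BK 16: (0,0) -> (-16,0) [heading=0, draw]
FD 11: (-16,0) -> (-5,0) [heading=0, draw]
RT 144: heading 0 -> 216
Final: pos=(-5,0), heading=216, 2 segment(s) drawn

Segment lengths:
  seg 1: (0,0) -> (-16,0), length = 16
  seg 2: (-16,0) -> (-5,0), length = 11
Total = 27

Answer: 27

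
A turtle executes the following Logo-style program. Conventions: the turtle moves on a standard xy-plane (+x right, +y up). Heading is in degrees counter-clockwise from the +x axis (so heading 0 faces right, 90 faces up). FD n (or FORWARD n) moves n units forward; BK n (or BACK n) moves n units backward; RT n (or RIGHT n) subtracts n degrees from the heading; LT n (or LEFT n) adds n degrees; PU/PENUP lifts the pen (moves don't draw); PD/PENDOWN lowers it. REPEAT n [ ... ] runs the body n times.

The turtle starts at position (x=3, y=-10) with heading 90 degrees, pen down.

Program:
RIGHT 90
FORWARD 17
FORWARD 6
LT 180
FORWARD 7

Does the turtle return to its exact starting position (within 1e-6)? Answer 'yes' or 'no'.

Answer: no

Derivation:
Executing turtle program step by step:
Start: pos=(3,-10), heading=90, pen down
RT 90: heading 90 -> 0
FD 17: (3,-10) -> (20,-10) [heading=0, draw]
FD 6: (20,-10) -> (26,-10) [heading=0, draw]
LT 180: heading 0 -> 180
FD 7: (26,-10) -> (19,-10) [heading=180, draw]
Final: pos=(19,-10), heading=180, 3 segment(s) drawn

Start position: (3, -10)
Final position: (19, -10)
Distance = 16; >= 1e-6 -> NOT closed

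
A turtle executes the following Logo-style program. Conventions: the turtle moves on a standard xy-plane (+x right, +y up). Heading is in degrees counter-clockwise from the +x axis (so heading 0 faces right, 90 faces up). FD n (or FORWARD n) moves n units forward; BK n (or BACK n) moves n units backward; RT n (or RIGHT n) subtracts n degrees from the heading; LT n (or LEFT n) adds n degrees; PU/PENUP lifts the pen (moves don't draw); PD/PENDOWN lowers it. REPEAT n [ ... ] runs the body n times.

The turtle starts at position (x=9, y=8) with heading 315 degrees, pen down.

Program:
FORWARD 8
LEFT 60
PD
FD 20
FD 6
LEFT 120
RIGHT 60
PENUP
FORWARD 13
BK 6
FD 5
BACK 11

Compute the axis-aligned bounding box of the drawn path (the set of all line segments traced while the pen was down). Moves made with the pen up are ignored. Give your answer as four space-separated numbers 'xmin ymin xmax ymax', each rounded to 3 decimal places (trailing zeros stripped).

Answer: 9 2.343 39.771 9.072

Derivation:
Executing turtle program step by step:
Start: pos=(9,8), heading=315, pen down
FD 8: (9,8) -> (14.657,2.343) [heading=315, draw]
LT 60: heading 315 -> 15
PD: pen down
FD 20: (14.657,2.343) -> (33.975,7.52) [heading=15, draw]
FD 6: (33.975,7.52) -> (39.771,9.072) [heading=15, draw]
LT 120: heading 15 -> 135
RT 60: heading 135 -> 75
PU: pen up
FD 13: (39.771,9.072) -> (43.136,21.629) [heading=75, move]
BK 6: (43.136,21.629) -> (41.583,15.834) [heading=75, move]
FD 5: (41.583,15.834) -> (42.877,20.664) [heading=75, move]
BK 11: (42.877,20.664) -> (40.03,10.038) [heading=75, move]
Final: pos=(40.03,10.038), heading=75, 3 segment(s) drawn

Segment endpoints: x in {9, 14.657, 33.975, 39.771}, y in {2.343, 7.52, 8, 9.072}
xmin=9, ymin=2.343, xmax=39.771, ymax=9.072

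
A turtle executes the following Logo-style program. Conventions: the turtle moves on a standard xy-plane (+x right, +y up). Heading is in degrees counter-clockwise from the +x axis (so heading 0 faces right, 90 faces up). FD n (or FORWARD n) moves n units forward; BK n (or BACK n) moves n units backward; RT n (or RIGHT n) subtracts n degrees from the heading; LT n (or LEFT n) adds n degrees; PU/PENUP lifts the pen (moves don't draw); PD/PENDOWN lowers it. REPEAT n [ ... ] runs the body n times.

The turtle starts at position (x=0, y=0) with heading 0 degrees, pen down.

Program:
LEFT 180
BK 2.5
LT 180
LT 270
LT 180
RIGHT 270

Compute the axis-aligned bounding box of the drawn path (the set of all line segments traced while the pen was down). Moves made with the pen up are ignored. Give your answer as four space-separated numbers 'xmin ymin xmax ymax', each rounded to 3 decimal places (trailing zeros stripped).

Answer: 0 0 2.5 0

Derivation:
Executing turtle program step by step:
Start: pos=(0,0), heading=0, pen down
LT 180: heading 0 -> 180
BK 2.5: (0,0) -> (2.5,0) [heading=180, draw]
LT 180: heading 180 -> 0
LT 270: heading 0 -> 270
LT 180: heading 270 -> 90
RT 270: heading 90 -> 180
Final: pos=(2.5,0), heading=180, 1 segment(s) drawn

Segment endpoints: x in {0, 2.5}, y in {0, 0}
xmin=0, ymin=0, xmax=2.5, ymax=0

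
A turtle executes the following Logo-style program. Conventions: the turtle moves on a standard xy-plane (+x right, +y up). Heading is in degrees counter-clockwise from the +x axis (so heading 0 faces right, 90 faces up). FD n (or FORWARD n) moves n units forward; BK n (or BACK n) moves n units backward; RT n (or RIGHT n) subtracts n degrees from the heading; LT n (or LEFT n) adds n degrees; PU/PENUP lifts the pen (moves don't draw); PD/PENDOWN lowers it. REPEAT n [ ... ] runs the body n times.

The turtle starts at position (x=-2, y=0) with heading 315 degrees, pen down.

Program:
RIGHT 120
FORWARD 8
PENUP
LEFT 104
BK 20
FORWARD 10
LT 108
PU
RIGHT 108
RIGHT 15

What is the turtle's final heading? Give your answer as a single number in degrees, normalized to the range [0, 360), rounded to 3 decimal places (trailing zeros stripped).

Answer: 284

Derivation:
Executing turtle program step by step:
Start: pos=(-2,0), heading=315, pen down
RT 120: heading 315 -> 195
FD 8: (-2,0) -> (-9.727,-2.071) [heading=195, draw]
PU: pen up
LT 104: heading 195 -> 299
BK 20: (-9.727,-2.071) -> (-19.424,15.422) [heading=299, move]
FD 10: (-19.424,15.422) -> (-14.576,6.676) [heading=299, move]
LT 108: heading 299 -> 47
PU: pen up
RT 108: heading 47 -> 299
RT 15: heading 299 -> 284
Final: pos=(-14.576,6.676), heading=284, 1 segment(s) drawn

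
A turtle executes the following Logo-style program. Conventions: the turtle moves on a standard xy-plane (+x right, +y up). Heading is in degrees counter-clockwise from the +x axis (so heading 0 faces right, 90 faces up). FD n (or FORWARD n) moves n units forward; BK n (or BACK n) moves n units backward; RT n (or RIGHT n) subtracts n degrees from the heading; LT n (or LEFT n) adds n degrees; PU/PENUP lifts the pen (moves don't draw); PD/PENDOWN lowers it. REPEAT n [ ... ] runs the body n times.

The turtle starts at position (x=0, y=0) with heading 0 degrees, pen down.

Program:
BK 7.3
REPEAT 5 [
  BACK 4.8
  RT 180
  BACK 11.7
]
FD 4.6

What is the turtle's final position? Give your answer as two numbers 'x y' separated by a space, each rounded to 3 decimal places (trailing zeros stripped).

Executing turtle program step by step:
Start: pos=(0,0), heading=0, pen down
BK 7.3: (0,0) -> (-7.3,0) [heading=0, draw]
REPEAT 5 [
  -- iteration 1/5 --
  BK 4.8: (-7.3,0) -> (-12.1,0) [heading=0, draw]
  RT 180: heading 0 -> 180
  BK 11.7: (-12.1,0) -> (-0.4,0) [heading=180, draw]
  -- iteration 2/5 --
  BK 4.8: (-0.4,0) -> (4.4,0) [heading=180, draw]
  RT 180: heading 180 -> 0
  BK 11.7: (4.4,0) -> (-7.3,0) [heading=0, draw]
  -- iteration 3/5 --
  BK 4.8: (-7.3,0) -> (-12.1,0) [heading=0, draw]
  RT 180: heading 0 -> 180
  BK 11.7: (-12.1,0) -> (-0.4,0) [heading=180, draw]
  -- iteration 4/5 --
  BK 4.8: (-0.4,0) -> (4.4,0) [heading=180, draw]
  RT 180: heading 180 -> 0
  BK 11.7: (4.4,0) -> (-7.3,0) [heading=0, draw]
  -- iteration 5/5 --
  BK 4.8: (-7.3,0) -> (-12.1,0) [heading=0, draw]
  RT 180: heading 0 -> 180
  BK 11.7: (-12.1,0) -> (-0.4,0) [heading=180, draw]
]
FD 4.6: (-0.4,0) -> (-5,0) [heading=180, draw]
Final: pos=(-5,0), heading=180, 12 segment(s) drawn

Answer: -5 0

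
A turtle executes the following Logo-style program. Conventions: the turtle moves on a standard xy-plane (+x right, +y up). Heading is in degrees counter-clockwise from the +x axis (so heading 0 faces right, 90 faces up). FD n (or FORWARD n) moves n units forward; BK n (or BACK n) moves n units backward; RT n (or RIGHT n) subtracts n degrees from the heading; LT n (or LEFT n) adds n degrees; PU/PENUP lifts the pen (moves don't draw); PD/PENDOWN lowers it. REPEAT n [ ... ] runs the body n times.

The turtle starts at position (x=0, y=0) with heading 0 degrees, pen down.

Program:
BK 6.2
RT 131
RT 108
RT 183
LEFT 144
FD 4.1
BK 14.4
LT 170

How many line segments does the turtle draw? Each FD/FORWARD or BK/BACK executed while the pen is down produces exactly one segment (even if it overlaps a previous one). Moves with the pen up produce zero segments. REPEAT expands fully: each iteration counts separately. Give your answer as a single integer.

Executing turtle program step by step:
Start: pos=(0,0), heading=0, pen down
BK 6.2: (0,0) -> (-6.2,0) [heading=0, draw]
RT 131: heading 0 -> 229
RT 108: heading 229 -> 121
RT 183: heading 121 -> 298
LT 144: heading 298 -> 82
FD 4.1: (-6.2,0) -> (-5.629,4.06) [heading=82, draw]
BK 14.4: (-5.629,4.06) -> (-7.633,-10.2) [heading=82, draw]
LT 170: heading 82 -> 252
Final: pos=(-7.633,-10.2), heading=252, 3 segment(s) drawn
Segments drawn: 3

Answer: 3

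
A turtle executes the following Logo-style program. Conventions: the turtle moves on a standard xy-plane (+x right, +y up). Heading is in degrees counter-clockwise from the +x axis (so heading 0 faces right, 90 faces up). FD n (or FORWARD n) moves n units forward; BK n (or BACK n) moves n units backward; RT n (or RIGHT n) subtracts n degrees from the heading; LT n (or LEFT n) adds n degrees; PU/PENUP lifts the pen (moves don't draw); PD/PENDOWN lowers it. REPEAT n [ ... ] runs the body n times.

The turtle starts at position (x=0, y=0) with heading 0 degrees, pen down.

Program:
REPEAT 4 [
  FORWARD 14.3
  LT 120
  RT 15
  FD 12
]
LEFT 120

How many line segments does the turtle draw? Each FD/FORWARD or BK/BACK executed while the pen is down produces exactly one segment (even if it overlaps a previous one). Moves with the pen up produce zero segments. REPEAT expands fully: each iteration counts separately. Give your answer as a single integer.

Answer: 8

Derivation:
Executing turtle program step by step:
Start: pos=(0,0), heading=0, pen down
REPEAT 4 [
  -- iteration 1/4 --
  FD 14.3: (0,0) -> (14.3,0) [heading=0, draw]
  LT 120: heading 0 -> 120
  RT 15: heading 120 -> 105
  FD 12: (14.3,0) -> (11.194,11.591) [heading=105, draw]
  -- iteration 2/4 --
  FD 14.3: (11.194,11.591) -> (7.493,25.404) [heading=105, draw]
  LT 120: heading 105 -> 225
  RT 15: heading 225 -> 210
  FD 12: (7.493,25.404) -> (-2.899,19.404) [heading=210, draw]
  -- iteration 3/4 --
  FD 14.3: (-2.899,19.404) -> (-15.283,12.254) [heading=210, draw]
  LT 120: heading 210 -> 330
  RT 15: heading 330 -> 315
  FD 12: (-15.283,12.254) -> (-6.798,3.769) [heading=315, draw]
  -- iteration 4/4 --
  FD 14.3: (-6.798,3.769) -> (3.313,-6.343) [heading=315, draw]
  LT 120: heading 315 -> 75
  RT 15: heading 75 -> 60
  FD 12: (3.313,-6.343) -> (9.313,4.049) [heading=60, draw]
]
LT 120: heading 60 -> 180
Final: pos=(9.313,4.049), heading=180, 8 segment(s) drawn
Segments drawn: 8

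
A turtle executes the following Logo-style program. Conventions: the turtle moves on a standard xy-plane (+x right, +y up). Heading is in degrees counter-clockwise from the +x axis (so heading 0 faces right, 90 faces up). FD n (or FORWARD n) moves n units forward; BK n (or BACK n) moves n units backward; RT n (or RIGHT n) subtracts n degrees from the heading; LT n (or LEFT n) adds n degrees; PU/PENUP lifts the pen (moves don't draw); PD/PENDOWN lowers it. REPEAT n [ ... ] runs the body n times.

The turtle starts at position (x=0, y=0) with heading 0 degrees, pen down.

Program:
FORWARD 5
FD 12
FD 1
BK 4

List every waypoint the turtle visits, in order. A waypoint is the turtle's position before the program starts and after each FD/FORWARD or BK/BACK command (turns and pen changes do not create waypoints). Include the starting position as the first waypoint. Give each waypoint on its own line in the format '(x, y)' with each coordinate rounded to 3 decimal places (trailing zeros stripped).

Answer: (0, 0)
(5, 0)
(17, 0)
(18, 0)
(14, 0)

Derivation:
Executing turtle program step by step:
Start: pos=(0,0), heading=0, pen down
FD 5: (0,0) -> (5,0) [heading=0, draw]
FD 12: (5,0) -> (17,0) [heading=0, draw]
FD 1: (17,0) -> (18,0) [heading=0, draw]
BK 4: (18,0) -> (14,0) [heading=0, draw]
Final: pos=(14,0), heading=0, 4 segment(s) drawn
Waypoints (5 total):
(0, 0)
(5, 0)
(17, 0)
(18, 0)
(14, 0)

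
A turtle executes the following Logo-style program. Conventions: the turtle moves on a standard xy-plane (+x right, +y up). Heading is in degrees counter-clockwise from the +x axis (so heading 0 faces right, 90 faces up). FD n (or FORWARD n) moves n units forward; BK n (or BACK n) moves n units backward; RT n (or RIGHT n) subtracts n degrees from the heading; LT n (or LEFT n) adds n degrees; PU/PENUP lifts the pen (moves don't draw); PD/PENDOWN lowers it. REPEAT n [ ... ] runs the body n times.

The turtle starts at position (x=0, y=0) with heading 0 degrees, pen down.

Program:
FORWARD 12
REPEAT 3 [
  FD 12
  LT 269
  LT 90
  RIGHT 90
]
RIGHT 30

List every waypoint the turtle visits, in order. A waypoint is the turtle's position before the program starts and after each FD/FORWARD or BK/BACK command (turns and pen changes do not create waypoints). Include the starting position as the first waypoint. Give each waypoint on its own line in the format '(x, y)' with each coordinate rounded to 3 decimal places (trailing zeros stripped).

Answer: (0, 0)
(12, 0)
(24, 0)
(23.791, -11.998)
(11.798, -11.579)

Derivation:
Executing turtle program step by step:
Start: pos=(0,0), heading=0, pen down
FD 12: (0,0) -> (12,0) [heading=0, draw]
REPEAT 3 [
  -- iteration 1/3 --
  FD 12: (12,0) -> (24,0) [heading=0, draw]
  LT 269: heading 0 -> 269
  LT 90: heading 269 -> 359
  RT 90: heading 359 -> 269
  -- iteration 2/3 --
  FD 12: (24,0) -> (23.791,-11.998) [heading=269, draw]
  LT 269: heading 269 -> 178
  LT 90: heading 178 -> 268
  RT 90: heading 268 -> 178
  -- iteration 3/3 --
  FD 12: (23.791,-11.998) -> (11.798,-11.579) [heading=178, draw]
  LT 269: heading 178 -> 87
  LT 90: heading 87 -> 177
  RT 90: heading 177 -> 87
]
RT 30: heading 87 -> 57
Final: pos=(11.798,-11.579), heading=57, 4 segment(s) drawn
Waypoints (5 total):
(0, 0)
(12, 0)
(24, 0)
(23.791, -11.998)
(11.798, -11.579)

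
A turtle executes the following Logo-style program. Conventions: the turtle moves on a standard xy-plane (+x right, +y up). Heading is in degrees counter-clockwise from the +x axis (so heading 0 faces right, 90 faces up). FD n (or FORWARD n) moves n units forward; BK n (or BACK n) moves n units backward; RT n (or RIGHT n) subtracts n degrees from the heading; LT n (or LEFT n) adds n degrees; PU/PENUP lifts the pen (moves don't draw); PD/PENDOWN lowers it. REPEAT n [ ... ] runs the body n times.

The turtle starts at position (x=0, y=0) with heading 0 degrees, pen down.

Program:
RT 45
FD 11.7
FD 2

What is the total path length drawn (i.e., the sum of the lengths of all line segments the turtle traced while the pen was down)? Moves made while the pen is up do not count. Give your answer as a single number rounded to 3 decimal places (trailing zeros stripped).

Answer: 13.7

Derivation:
Executing turtle program step by step:
Start: pos=(0,0), heading=0, pen down
RT 45: heading 0 -> 315
FD 11.7: (0,0) -> (8.273,-8.273) [heading=315, draw]
FD 2: (8.273,-8.273) -> (9.687,-9.687) [heading=315, draw]
Final: pos=(9.687,-9.687), heading=315, 2 segment(s) drawn

Segment lengths:
  seg 1: (0,0) -> (8.273,-8.273), length = 11.7
  seg 2: (8.273,-8.273) -> (9.687,-9.687), length = 2
Total = 13.7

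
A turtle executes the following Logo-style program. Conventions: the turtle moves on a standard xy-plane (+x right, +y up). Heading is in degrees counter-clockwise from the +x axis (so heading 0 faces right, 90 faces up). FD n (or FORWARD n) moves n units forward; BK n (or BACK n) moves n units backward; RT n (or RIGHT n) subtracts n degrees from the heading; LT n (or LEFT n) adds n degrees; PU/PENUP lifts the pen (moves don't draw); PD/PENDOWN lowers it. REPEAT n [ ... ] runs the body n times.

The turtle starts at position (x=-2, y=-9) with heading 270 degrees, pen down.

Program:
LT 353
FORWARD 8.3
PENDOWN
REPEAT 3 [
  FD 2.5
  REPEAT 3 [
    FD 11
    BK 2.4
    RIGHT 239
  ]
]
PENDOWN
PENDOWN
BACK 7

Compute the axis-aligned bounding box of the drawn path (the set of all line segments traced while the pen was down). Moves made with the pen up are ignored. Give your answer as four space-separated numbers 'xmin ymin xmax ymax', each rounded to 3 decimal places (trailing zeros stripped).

Answer: -6.324 -35.934 5.685 -9

Derivation:
Executing turtle program step by step:
Start: pos=(-2,-9), heading=270, pen down
LT 353: heading 270 -> 263
FD 8.3: (-2,-9) -> (-3.012,-17.238) [heading=263, draw]
PD: pen down
REPEAT 3 [
  -- iteration 1/3 --
  FD 2.5: (-3.012,-17.238) -> (-3.316,-19.719) [heading=263, draw]
  REPEAT 3 [
    -- iteration 1/3 --
    FD 11: (-3.316,-19.719) -> (-4.657,-30.638) [heading=263, draw]
    BK 2.4: (-4.657,-30.638) -> (-4.364,-28.255) [heading=263, draw]
    RT 239: heading 263 -> 24
    -- iteration 2/3 --
    FD 11: (-4.364,-28.255) -> (5.685,-23.781) [heading=24, draw]
    BK 2.4: (5.685,-23.781) -> (3.492,-24.757) [heading=24, draw]
    RT 239: heading 24 -> 145
    -- iteration 3/3 --
    FD 11: (3.492,-24.757) -> (-5.518,-18.448) [heading=145, draw]
    BK 2.4: (-5.518,-18.448) -> (-3.552,-19.825) [heading=145, draw]
    RT 239: heading 145 -> 266
  ]
  -- iteration 2/3 --
  FD 2.5: (-3.552,-19.825) -> (-3.727,-22.319) [heading=266, draw]
  REPEAT 3 [
    -- iteration 1/3 --
    FD 11: (-3.727,-22.319) -> (-4.494,-33.292) [heading=266, draw]
    BK 2.4: (-4.494,-33.292) -> (-4.327,-30.898) [heading=266, draw]
    RT 239: heading 266 -> 27
    -- iteration 2/3 --
    FD 11: (-4.327,-30.898) -> (5.474,-25.904) [heading=27, draw]
    BK 2.4: (5.474,-25.904) -> (3.336,-26.993) [heading=27, draw]
    RT 239: heading 27 -> 148
    -- iteration 3/3 --
    FD 11: (3.336,-26.993) -> (-5.993,-21.164) [heading=148, draw]
    BK 2.4: (-5.993,-21.164) -> (-3.957,-22.436) [heading=148, draw]
    RT 239: heading 148 -> 269
  ]
  -- iteration 3/3 --
  FD 2.5: (-3.957,-22.436) -> (-4.001,-24.936) [heading=269, draw]
  REPEAT 3 [
    -- iteration 1/3 --
    FD 11: (-4.001,-24.936) -> (-4.193,-35.934) [heading=269, draw]
    BK 2.4: (-4.193,-35.934) -> (-4.151,-33.534) [heading=269, draw]
    RT 239: heading 269 -> 30
    -- iteration 2/3 --
    FD 11: (-4.151,-33.534) -> (5.375,-28.034) [heading=30, draw]
    BK 2.4: (5.375,-28.034) -> (3.297,-29.234) [heading=30, draw]
    RT 239: heading 30 -> 151
    -- iteration 3/3 --
    FD 11: (3.297,-29.234) -> (-6.324,-23.901) [heading=151, draw]
    BK 2.4: (-6.324,-23.901) -> (-4.225,-25.065) [heading=151, draw]
    RT 239: heading 151 -> 272
  ]
]
PD: pen down
PD: pen down
BK 7: (-4.225,-25.065) -> (-4.469,-18.069) [heading=272, draw]
Final: pos=(-4.469,-18.069), heading=272, 23 segment(s) drawn

Segment endpoints: x in {-6.324, -5.993, -5.518, -4.657, -4.494, -4.469, -4.364, -4.327, -4.225, -4.193, -4.151, -4.001, -3.957, -3.727, -3.552, -3.316, -3.012, -2, 3.297, 3.336, 3.492, 5.375, 5.474, 5.685}, y in {-35.934, -33.534, -33.292, -30.898, -30.638, -29.234, -28.255, -28.034, -26.993, -25.904, -25.065, -24.936, -24.757, -23.901, -23.781, -22.436, -22.319, -21.164, -19.825, -19.719, -18.448, -18.069, -17.238, -9}
xmin=-6.324, ymin=-35.934, xmax=5.685, ymax=-9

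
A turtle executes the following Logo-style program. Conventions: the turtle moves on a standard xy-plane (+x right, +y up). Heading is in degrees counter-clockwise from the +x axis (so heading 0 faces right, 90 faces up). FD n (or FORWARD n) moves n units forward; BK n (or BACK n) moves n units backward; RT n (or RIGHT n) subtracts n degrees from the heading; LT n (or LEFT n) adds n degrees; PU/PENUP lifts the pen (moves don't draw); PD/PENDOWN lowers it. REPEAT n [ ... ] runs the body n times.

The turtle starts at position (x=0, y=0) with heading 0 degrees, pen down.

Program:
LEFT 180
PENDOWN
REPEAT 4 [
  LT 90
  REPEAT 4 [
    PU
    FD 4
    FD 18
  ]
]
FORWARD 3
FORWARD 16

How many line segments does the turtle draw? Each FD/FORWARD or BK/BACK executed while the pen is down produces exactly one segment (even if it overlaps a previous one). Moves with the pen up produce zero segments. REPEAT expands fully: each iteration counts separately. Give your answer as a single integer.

Answer: 0

Derivation:
Executing turtle program step by step:
Start: pos=(0,0), heading=0, pen down
LT 180: heading 0 -> 180
PD: pen down
REPEAT 4 [
  -- iteration 1/4 --
  LT 90: heading 180 -> 270
  REPEAT 4 [
    -- iteration 1/4 --
    PU: pen up
    FD 4: (0,0) -> (0,-4) [heading=270, move]
    FD 18: (0,-4) -> (0,-22) [heading=270, move]
    -- iteration 2/4 --
    PU: pen up
    FD 4: (0,-22) -> (0,-26) [heading=270, move]
    FD 18: (0,-26) -> (0,-44) [heading=270, move]
    -- iteration 3/4 --
    PU: pen up
    FD 4: (0,-44) -> (0,-48) [heading=270, move]
    FD 18: (0,-48) -> (0,-66) [heading=270, move]
    -- iteration 4/4 --
    PU: pen up
    FD 4: (0,-66) -> (0,-70) [heading=270, move]
    FD 18: (0,-70) -> (0,-88) [heading=270, move]
  ]
  -- iteration 2/4 --
  LT 90: heading 270 -> 0
  REPEAT 4 [
    -- iteration 1/4 --
    PU: pen up
    FD 4: (0,-88) -> (4,-88) [heading=0, move]
    FD 18: (4,-88) -> (22,-88) [heading=0, move]
    -- iteration 2/4 --
    PU: pen up
    FD 4: (22,-88) -> (26,-88) [heading=0, move]
    FD 18: (26,-88) -> (44,-88) [heading=0, move]
    -- iteration 3/4 --
    PU: pen up
    FD 4: (44,-88) -> (48,-88) [heading=0, move]
    FD 18: (48,-88) -> (66,-88) [heading=0, move]
    -- iteration 4/4 --
    PU: pen up
    FD 4: (66,-88) -> (70,-88) [heading=0, move]
    FD 18: (70,-88) -> (88,-88) [heading=0, move]
  ]
  -- iteration 3/4 --
  LT 90: heading 0 -> 90
  REPEAT 4 [
    -- iteration 1/4 --
    PU: pen up
    FD 4: (88,-88) -> (88,-84) [heading=90, move]
    FD 18: (88,-84) -> (88,-66) [heading=90, move]
    -- iteration 2/4 --
    PU: pen up
    FD 4: (88,-66) -> (88,-62) [heading=90, move]
    FD 18: (88,-62) -> (88,-44) [heading=90, move]
    -- iteration 3/4 --
    PU: pen up
    FD 4: (88,-44) -> (88,-40) [heading=90, move]
    FD 18: (88,-40) -> (88,-22) [heading=90, move]
    -- iteration 4/4 --
    PU: pen up
    FD 4: (88,-22) -> (88,-18) [heading=90, move]
    FD 18: (88,-18) -> (88,0) [heading=90, move]
  ]
  -- iteration 4/4 --
  LT 90: heading 90 -> 180
  REPEAT 4 [
    -- iteration 1/4 --
    PU: pen up
    FD 4: (88,0) -> (84,0) [heading=180, move]
    FD 18: (84,0) -> (66,0) [heading=180, move]
    -- iteration 2/4 --
    PU: pen up
    FD 4: (66,0) -> (62,0) [heading=180, move]
    FD 18: (62,0) -> (44,0) [heading=180, move]
    -- iteration 3/4 --
    PU: pen up
    FD 4: (44,0) -> (40,0) [heading=180, move]
    FD 18: (40,0) -> (22,0) [heading=180, move]
    -- iteration 4/4 --
    PU: pen up
    FD 4: (22,0) -> (18,0) [heading=180, move]
    FD 18: (18,0) -> (0,0) [heading=180, move]
  ]
]
FD 3: (0,0) -> (-3,0) [heading=180, move]
FD 16: (-3,0) -> (-19,0) [heading=180, move]
Final: pos=(-19,0), heading=180, 0 segment(s) drawn
Segments drawn: 0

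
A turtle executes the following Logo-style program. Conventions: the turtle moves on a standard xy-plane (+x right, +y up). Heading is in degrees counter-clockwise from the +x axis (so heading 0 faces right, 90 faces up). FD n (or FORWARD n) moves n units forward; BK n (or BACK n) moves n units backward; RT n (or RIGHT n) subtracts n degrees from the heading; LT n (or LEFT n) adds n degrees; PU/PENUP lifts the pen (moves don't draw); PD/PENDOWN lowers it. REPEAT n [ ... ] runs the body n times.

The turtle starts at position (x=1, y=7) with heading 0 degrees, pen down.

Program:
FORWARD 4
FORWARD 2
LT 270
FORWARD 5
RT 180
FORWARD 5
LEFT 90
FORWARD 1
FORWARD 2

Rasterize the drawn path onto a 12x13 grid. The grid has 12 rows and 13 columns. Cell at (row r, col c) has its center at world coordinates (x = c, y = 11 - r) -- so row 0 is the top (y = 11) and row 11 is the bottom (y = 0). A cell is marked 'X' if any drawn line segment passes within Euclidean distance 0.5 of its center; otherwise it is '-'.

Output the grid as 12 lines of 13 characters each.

Answer: -------------
-------------
-------------
-------------
-XXXXXXX-----
-------X-----
-------X-----
-------X-----
-------X-----
-------X-----
-------------
-------------

Derivation:
Segment 0: (1,7) -> (5,7)
Segment 1: (5,7) -> (7,7)
Segment 2: (7,7) -> (7,2)
Segment 3: (7,2) -> (7,7)
Segment 4: (7,7) -> (6,7)
Segment 5: (6,7) -> (4,7)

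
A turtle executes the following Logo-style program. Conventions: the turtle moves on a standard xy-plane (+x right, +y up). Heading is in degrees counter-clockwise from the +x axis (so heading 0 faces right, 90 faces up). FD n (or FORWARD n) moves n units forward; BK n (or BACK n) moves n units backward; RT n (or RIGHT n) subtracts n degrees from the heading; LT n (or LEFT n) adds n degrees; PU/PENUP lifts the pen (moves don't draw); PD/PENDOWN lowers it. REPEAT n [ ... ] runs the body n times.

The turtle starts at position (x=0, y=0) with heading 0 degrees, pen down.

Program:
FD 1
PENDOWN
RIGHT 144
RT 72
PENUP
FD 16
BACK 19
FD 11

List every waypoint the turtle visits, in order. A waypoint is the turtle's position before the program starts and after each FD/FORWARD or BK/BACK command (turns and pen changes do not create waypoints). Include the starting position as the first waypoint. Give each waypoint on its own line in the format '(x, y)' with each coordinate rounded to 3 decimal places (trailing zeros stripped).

Executing turtle program step by step:
Start: pos=(0,0), heading=0, pen down
FD 1: (0,0) -> (1,0) [heading=0, draw]
PD: pen down
RT 144: heading 0 -> 216
RT 72: heading 216 -> 144
PU: pen up
FD 16: (1,0) -> (-11.944,9.405) [heading=144, move]
BK 19: (-11.944,9.405) -> (3.427,-1.763) [heading=144, move]
FD 11: (3.427,-1.763) -> (-5.472,4.702) [heading=144, move]
Final: pos=(-5.472,4.702), heading=144, 1 segment(s) drawn
Waypoints (5 total):
(0, 0)
(1, 0)
(-11.944, 9.405)
(3.427, -1.763)
(-5.472, 4.702)

Answer: (0, 0)
(1, 0)
(-11.944, 9.405)
(3.427, -1.763)
(-5.472, 4.702)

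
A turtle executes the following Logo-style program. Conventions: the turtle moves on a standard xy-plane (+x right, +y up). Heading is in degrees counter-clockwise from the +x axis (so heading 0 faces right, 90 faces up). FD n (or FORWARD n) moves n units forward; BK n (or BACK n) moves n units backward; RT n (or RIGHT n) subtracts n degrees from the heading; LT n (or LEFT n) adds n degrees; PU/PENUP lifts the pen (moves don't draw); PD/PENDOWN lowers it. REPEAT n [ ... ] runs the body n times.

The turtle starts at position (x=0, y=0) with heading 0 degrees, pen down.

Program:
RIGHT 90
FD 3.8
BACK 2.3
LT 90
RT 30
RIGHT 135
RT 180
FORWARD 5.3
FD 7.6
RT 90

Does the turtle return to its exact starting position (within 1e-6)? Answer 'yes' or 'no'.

Answer: no

Derivation:
Executing turtle program step by step:
Start: pos=(0,0), heading=0, pen down
RT 90: heading 0 -> 270
FD 3.8: (0,0) -> (0,-3.8) [heading=270, draw]
BK 2.3: (0,-3.8) -> (0,-1.5) [heading=270, draw]
LT 90: heading 270 -> 0
RT 30: heading 0 -> 330
RT 135: heading 330 -> 195
RT 180: heading 195 -> 15
FD 5.3: (0,-1.5) -> (5.119,-0.128) [heading=15, draw]
FD 7.6: (5.119,-0.128) -> (12.46,1.839) [heading=15, draw]
RT 90: heading 15 -> 285
Final: pos=(12.46,1.839), heading=285, 4 segment(s) drawn

Start position: (0, 0)
Final position: (12.46, 1.839)
Distance = 12.595; >= 1e-6 -> NOT closed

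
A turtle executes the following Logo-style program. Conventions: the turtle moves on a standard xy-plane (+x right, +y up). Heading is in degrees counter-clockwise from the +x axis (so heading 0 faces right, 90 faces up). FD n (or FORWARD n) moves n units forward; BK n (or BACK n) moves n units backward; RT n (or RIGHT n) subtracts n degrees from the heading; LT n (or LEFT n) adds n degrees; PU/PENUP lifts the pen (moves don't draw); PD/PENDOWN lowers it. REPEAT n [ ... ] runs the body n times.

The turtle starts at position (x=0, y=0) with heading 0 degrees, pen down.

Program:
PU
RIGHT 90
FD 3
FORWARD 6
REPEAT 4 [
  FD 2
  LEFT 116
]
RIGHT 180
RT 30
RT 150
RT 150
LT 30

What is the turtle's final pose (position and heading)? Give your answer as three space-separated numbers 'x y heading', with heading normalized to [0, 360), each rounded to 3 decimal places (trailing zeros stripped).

Executing turtle program step by step:
Start: pos=(0,0), heading=0, pen down
PU: pen up
RT 90: heading 0 -> 270
FD 3: (0,0) -> (0,-3) [heading=270, move]
FD 6: (0,-3) -> (0,-9) [heading=270, move]
REPEAT 4 [
  -- iteration 1/4 --
  FD 2: (0,-9) -> (0,-11) [heading=270, move]
  LT 116: heading 270 -> 26
  -- iteration 2/4 --
  FD 2: (0,-11) -> (1.798,-10.123) [heading=26, move]
  LT 116: heading 26 -> 142
  -- iteration 3/4 --
  FD 2: (1.798,-10.123) -> (0.222,-8.892) [heading=142, move]
  LT 116: heading 142 -> 258
  -- iteration 4/4 --
  FD 2: (0.222,-8.892) -> (-0.194,-10.848) [heading=258, move]
  LT 116: heading 258 -> 14
]
RT 180: heading 14 -> 194
RT 30: heading 194 -> 164
RT 150: heading 164 -> 14
RT 150: heading 14 -> 224
LT 30: heading 224 -> 254
Final: pos=(-0.194,-10.848), heading=254, 0 segment(s) drawn

Answer: -0.194 -10.848 254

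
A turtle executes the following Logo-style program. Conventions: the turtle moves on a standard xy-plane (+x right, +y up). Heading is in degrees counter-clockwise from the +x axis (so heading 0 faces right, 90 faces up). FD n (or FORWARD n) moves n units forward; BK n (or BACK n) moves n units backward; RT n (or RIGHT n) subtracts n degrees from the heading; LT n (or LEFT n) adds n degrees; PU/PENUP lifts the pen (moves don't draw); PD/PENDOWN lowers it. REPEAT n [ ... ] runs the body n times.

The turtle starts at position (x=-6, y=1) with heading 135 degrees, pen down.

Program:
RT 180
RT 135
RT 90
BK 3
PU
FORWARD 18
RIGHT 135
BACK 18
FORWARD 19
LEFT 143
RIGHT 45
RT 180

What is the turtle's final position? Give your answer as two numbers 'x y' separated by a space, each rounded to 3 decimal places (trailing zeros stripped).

Executing turtle program step by step:
Start: pos=(-6,1), heading=135, pen down
RT 180: heading 135 -> 315
RT 135: heading 315 -> 180
RT 90: heading 180 -> 90
BK 3: (-6,1) -> (-6,-2) [heading=90, draw]
PU: pen up
FD 18: (-6,-2) -> (-6,16) [heading=90, move]
RT 135: heading 90 -> 315
BK 18: (-6,16) -> (-18.728,28.728) [heading=315, move]
FD 19: (-18.728,28.728) -> (-5.293,15.293) [heading=315, move]
LT 143: heading 315 -> 98
RT 45: heading 98 -> 53
RT 180: heading 53 -> 233
Final: pos=(-5.293,15.293), heading=233, 1 segment(s) drawn

Answer: -5.293 15.293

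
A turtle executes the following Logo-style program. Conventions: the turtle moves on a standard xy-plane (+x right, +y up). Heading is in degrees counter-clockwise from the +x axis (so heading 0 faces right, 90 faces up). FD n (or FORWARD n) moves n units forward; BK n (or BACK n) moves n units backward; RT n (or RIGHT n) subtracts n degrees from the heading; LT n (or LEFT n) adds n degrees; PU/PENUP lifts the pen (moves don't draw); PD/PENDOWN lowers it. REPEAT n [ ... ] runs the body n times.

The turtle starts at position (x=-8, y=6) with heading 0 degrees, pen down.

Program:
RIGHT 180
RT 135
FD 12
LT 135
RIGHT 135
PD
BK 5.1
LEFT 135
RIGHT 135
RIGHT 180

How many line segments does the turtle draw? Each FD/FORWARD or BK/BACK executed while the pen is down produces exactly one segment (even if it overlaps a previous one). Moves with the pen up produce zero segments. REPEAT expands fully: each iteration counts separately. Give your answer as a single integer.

Executing turtle program step by step:
Start: pos=(-8,6), heading=0, pen down
RT 180: heading 0 -> 180
RT 135: heading 180 -> 45
FD 12: (-8,6) -> (0.485,14.485) [heading=45, draw]
LT 135: heading 45 -> 180
RT 135: heading 180 -> 45
PD: pen down
BK 5.1: (0.485,14.485) -> (-3.121,10.879) [heading=45, draw]
LT 135: heading 45 -> 180
RT 135: heading 180 -> 45
RT 180: heading 45 -> 225
Final: pos=(-3.121,10.879), heading=225, 2 segment(s) drawn
Segments drawn: 2

Answer: 2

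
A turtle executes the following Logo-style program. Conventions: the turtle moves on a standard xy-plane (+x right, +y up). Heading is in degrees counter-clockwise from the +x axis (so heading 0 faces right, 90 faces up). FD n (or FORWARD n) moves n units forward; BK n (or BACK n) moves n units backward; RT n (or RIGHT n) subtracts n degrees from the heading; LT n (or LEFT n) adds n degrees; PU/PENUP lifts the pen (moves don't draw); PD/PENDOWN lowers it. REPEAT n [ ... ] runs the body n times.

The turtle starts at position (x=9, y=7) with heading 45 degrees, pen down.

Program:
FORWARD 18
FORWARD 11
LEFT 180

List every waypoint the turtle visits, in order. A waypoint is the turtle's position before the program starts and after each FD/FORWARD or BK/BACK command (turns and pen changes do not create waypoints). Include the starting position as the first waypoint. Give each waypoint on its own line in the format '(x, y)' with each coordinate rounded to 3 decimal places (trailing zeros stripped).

Executing turtle program step by step:
Start: pos=(9,7), heading=45, pen down
FD 18: (9,7) -> (21.728,19.728) [heading=45, draw]
FD 11: (21.728,19.728) -> (29.506,27.506) [heading=45, draw]
LT 180: heading 45 -> 225
Final: pos=(29.506,27.506), heading=225, 2 segment(s) drawn
Waypoints (3 total):
(9, 7)
(21.728, 19.728)
(29.506, 27.506)

Answer: (9, 7)
(21.728, 19.728)
(29.506, 27.506)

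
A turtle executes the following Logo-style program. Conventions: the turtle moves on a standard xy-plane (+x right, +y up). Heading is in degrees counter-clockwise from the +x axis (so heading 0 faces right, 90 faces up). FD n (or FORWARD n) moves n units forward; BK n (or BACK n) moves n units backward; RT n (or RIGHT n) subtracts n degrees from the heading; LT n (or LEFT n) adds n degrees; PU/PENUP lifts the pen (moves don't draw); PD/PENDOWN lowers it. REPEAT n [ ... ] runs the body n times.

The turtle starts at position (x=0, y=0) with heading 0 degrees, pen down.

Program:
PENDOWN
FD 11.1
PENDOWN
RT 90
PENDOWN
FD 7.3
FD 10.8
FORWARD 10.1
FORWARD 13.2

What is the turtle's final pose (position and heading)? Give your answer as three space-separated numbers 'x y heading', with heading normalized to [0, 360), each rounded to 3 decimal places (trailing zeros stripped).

Answer: 11.1 -41.4 270

Derivation:
Executing turtle program step by step:
Start: pos=(0,0), heading=0, pen down
PD: pen down
FD 11.1: (0,0) -> (11.1,0) [heading=0, draw]
PD: pen down
RT 90: heading 0 -> 270
PD: pen down
FD 7.3: (11.1,0) -> (11.1,-7.3) [heading=270, draw]
FD 10.8: (11.1,-7.3) -> (11.1,-18.1) [heading=270, draw]
FD 10.1: (11.1,-18.1) -> (11.1,-28.2) [heading=270, draw]
FD 13.2: (11.1,-28.2) -> (11.1,-41.4) [heading=270, draw]
Final: pos=(11.1,-41.4), heading=270, 5 segment(s) drawn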